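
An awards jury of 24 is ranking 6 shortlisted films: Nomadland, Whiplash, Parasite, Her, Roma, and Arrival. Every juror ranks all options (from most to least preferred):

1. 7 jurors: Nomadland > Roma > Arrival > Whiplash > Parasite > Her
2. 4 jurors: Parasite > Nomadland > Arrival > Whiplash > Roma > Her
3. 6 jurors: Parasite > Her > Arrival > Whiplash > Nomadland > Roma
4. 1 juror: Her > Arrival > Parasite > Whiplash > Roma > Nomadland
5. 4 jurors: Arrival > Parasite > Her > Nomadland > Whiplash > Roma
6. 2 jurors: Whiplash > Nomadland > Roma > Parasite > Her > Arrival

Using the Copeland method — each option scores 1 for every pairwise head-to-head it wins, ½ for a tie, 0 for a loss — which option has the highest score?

Parasite

Nomadland: beats Whiplash, Her, Roma, and Arrival; loses to Parasite → score 4.
Whiplash: beats Her and Roma; loses to Nomadland, Parasite, and Arrival → score 2.
Parasite: beats Nomadland, Whiplash, Her, and Roma; ties Arrival → score 4.5.
Her: loses to Nomadland, Whiplash, Parasite, Roma, and Arrival → score 0.
Roma: beats Her; loses to Nomadland, Whiplash, Parasite, and Arrival → score 1.
Arrival: beats Whiplash, Her, and Roma; ties Parasite; loses to Nomadland → score 3.5.
Parasite has the best pairwise record.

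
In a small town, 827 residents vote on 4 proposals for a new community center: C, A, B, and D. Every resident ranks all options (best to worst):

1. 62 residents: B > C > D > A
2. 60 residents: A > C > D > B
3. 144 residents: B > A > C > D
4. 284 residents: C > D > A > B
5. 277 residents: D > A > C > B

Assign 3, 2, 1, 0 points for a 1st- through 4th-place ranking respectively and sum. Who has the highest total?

D

C: 62·2 + 60·2 + 144·1 + 284·3 + 277·1 = 1517
A: 62·0 + 60·3 + 144·2 + 284·1 + 277·2 = 1306
B: 62·3 + 60·0 + 144·3 + 284·0 + 277·0 = 618
D: 62·1 + 60·1 + 144·0 + 284·2 + 277·3 = 1521
D has the highest Borda score (1521).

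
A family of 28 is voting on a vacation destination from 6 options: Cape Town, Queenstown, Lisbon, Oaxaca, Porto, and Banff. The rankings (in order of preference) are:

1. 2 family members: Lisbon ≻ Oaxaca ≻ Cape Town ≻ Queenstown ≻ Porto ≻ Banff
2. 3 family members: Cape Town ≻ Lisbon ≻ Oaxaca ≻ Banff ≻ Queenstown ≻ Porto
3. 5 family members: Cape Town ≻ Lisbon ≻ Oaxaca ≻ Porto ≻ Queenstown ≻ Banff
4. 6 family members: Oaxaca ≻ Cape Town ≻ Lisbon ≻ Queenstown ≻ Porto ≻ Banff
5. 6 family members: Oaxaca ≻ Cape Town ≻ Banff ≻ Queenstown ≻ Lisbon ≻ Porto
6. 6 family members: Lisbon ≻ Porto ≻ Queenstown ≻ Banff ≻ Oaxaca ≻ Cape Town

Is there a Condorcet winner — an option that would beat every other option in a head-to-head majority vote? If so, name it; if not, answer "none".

none

Checking pairwise contests:
Oaxaca beats Cape Town 20–8.
Cape Town beats Queenstown 22–6.
Cape Town beats Lisbon 20–8.
Lisbon beats Oaxaca 16–12.
Cape Town beats Porto 22–6.
Cape Town beats Banff 22–6.
Every option loses at least one head-to-head, so there is no Condorcet winner.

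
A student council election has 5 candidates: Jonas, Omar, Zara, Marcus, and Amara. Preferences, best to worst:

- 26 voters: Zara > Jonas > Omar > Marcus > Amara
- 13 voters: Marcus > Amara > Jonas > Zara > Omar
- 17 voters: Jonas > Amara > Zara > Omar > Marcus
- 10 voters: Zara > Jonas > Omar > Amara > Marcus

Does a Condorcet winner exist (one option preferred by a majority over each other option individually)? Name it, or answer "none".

Zara

Zara vs Jonas: 36–30 for Zara.
Zara vs Omar: 66–0 for Zara.
Zara vs Marcus: 53–13 for Zara.
Zara vs Amara: 36–30 for Zara.
Zara beats every other option head-to-head.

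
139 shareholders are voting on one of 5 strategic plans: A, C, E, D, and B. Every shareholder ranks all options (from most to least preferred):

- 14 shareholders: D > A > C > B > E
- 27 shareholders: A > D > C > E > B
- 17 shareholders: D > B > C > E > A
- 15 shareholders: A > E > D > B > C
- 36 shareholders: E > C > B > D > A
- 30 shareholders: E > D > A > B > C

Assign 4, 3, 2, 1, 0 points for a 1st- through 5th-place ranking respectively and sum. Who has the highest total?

A: 14·3 + 27·4 + 17·0 + 15·4 + 36·0 + 30·2 = 270
C: 14·2 + 27·2 + 17·2 + 15·0 + 36·3 + 30·0 = 224
E: 14·0 + 27·1 + 17·1 + 15·3 + 36·4 + 30·4 = 353
D: 14·4 + 27·3 + 17·4 + 15·2 + 36·1 + 30·3 = 361
B: 14·1 + 27·0 + 17·3 + 15·1 + 36·2 + 30·1 = 182
D has the highest Borda score (361).

D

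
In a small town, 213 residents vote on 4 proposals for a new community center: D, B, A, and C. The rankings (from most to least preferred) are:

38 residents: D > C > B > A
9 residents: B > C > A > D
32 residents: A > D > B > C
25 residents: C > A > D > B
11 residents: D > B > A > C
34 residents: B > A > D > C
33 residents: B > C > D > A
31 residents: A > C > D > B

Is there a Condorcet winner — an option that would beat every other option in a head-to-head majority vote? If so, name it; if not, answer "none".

none

Checking pairwise contests:
A beats D 131–82.
D beats B 137–76.
B beats A 125–88.
D beats C 115–98.
Every option loses at least one head-to-head, so there is no Condorcet winner.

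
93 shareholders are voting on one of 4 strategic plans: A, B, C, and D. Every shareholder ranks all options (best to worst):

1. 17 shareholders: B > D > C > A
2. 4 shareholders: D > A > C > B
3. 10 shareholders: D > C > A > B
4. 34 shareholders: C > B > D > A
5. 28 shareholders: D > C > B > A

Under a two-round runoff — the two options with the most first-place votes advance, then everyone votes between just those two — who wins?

D

Round 1 first-place votes: A 0, B 17, C 34, D 42.
D and C advance.
Runoff: D is preferred to C by 59 voters; C by 34.
D wins the runoff.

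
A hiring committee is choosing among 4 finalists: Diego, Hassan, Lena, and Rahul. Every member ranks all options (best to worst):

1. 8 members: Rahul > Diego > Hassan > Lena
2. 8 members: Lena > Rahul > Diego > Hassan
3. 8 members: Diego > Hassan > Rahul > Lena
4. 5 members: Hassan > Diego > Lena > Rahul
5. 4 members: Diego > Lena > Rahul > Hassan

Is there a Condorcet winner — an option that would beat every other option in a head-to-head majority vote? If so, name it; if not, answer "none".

Diego vs Hassan: 28–5 for Diego.
Diego vs Lena: 25–8 for Diego.
Diego vs Rahul: 17–16 for Diego.
Diego beats every other option head-to-head.

Diego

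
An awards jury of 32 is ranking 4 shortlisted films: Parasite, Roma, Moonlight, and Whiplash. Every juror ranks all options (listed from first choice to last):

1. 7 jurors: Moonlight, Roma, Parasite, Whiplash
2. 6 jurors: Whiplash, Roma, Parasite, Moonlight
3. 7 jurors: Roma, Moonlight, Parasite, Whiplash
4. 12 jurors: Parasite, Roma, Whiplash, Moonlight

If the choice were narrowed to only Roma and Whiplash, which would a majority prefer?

Voters preferring Roma to Whiplash: 26; preferring Whiplash to Roma: 6.
Roma wins the head-to-head.

Roma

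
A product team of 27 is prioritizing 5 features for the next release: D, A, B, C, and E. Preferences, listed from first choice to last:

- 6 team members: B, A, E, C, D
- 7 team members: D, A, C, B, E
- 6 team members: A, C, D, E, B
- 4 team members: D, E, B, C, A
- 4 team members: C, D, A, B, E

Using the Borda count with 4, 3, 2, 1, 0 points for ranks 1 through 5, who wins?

A

D: 6·0 + 7·4 + 6·2 + 4·4 + 4·3 = 68
A: 6·3 + 7·3 + 6·4 + 4·0 + 4·2 = 71
B: 6·4 + 7·1 + 6·0 + 4·2 + 4·1 = 43
C: 6·1 + 7·2 + 6·3 + 4·1 + 4·4 = 58
E: 6·2 + 7·0 + 6·1 + 4·3 + 4·0 = 30
A has the highest Borda score (71).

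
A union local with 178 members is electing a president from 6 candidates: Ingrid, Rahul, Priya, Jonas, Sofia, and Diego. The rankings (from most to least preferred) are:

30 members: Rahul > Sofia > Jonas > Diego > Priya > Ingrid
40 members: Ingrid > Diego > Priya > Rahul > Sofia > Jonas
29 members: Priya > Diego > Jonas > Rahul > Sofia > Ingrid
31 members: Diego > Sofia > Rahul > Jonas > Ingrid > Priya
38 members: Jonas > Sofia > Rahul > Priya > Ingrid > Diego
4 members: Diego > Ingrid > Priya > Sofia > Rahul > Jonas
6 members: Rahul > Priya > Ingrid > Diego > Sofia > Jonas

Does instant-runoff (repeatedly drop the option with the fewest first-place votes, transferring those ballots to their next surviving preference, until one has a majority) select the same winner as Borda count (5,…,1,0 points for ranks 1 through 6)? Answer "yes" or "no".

no

Instant-runoff — R1 Ingrid 40, Rahul 36, Priya 29, Jonas 38, Sofia 0, Diego 35 (Sofia out); R2 Ingrid 40, Rahul 36, Priya 29, Jonas 38, Diego 35 (Priya out); R3 Ingrid 40, Rahul 36, Jonas 38, Diego 64 (Rahul out); R4 Ingrid 46, Jonas 68, Diego 64 (Ingrid out); R5 Jonas 68, Diego 110 (Diego winner). Winner: Diego.
Borda — scores: Ingrid 303, Rahul 529, Priya 407, Jonas 429, Sofia 479, Diego 523. Winner: Rahul.
The two methods disagree.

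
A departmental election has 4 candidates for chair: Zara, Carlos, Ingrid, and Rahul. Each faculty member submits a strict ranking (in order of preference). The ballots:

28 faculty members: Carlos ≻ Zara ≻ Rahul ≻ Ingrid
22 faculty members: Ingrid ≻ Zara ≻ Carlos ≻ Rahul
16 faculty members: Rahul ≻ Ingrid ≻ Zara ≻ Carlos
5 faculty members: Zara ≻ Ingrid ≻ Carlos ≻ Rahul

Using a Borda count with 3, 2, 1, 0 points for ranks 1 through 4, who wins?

Zara

Zara: 28·2 + 22·2 + 16·1 + 5·3 = 131
Carlos: 28·3 + 22·1 + 16·0 + 5·1 = 111
Ingrid: 28·0 + 22·3 + 16·2 + 5·2 = 108
Rahul: 28·1 + 22·0 + 16·3 + 5·0 = 76
Zara has the highest Borda score (131).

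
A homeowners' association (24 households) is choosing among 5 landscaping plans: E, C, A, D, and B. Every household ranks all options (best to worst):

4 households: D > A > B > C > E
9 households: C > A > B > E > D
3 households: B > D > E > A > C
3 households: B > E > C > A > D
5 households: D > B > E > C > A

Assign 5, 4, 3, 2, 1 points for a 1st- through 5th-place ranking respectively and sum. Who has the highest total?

E: 4·1 + 9·2 + 3·3 + 3·4 + 5·3 = 58
C: 4·2 + 9·5 + 3·1 + 3·3 + 5·2 = 75
A: 4·4 + 9·4 + 3·2 + 3·2 + 5·1 = 69
D: 4·5 + 9·1 + 3·4 + 3·1 + 5·5 = 69
B: 4·3 + 9·3 + 3·5 + 3·5 + 5·4 = 89
B has the highest Borda score (89).

B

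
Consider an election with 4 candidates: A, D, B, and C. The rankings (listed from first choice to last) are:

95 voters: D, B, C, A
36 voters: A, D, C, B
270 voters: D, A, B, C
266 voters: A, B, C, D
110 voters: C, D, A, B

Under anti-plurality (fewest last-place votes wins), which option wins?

Last-place votes: A 95, D 266, B 146, C 270.
A is ranked last by the fewest voters, so A wins.

A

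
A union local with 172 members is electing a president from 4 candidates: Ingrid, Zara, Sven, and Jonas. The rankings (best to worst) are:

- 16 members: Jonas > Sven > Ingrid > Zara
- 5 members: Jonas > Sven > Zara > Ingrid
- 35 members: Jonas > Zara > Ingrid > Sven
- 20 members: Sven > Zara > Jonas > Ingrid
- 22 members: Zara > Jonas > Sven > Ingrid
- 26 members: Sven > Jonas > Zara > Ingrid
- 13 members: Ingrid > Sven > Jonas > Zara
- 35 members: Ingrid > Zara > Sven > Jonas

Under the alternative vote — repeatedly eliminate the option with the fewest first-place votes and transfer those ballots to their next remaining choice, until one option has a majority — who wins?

Round 1: Ingrid 48, Zara 22, Sven 46, Jonas 56. Eliminate Zara.
Round 2: Ingrid 48, Sven 46, Jonas 78. Eliminate Sven.
Round 3: Ingrid 48, Jonas 124. Jonas has a majority.

Jonas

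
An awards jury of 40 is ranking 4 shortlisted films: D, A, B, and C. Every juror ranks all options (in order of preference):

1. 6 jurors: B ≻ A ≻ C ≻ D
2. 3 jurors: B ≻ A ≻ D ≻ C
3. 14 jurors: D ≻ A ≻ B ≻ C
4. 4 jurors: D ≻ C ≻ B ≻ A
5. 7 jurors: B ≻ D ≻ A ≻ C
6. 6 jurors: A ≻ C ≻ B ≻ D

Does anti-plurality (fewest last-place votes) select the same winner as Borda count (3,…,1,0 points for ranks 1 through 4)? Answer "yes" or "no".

Anti-plurality — last-place votes: D 12, A 4, B 0, C 24. Winner: B.
Borda — scores: D 71, A 71, B 72, C 26. Winner: B.
The two methods agree.

yes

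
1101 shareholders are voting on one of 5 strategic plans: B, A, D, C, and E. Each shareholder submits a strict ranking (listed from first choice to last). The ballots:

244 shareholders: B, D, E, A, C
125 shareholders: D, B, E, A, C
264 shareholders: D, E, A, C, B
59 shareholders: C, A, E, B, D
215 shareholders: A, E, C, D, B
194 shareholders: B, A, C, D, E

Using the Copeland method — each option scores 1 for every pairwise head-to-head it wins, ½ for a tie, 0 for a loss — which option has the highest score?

B: beats A, C, and E; loses to D → score 3.
A: beats C; loses to B, D, and E → score 1.
D: beats B, A, C, and E → score 4.
C: loses to B, A, D, and E → score 0.
E: beats A and C; loses to B and D → score 2.
D has the best pairwise record.

D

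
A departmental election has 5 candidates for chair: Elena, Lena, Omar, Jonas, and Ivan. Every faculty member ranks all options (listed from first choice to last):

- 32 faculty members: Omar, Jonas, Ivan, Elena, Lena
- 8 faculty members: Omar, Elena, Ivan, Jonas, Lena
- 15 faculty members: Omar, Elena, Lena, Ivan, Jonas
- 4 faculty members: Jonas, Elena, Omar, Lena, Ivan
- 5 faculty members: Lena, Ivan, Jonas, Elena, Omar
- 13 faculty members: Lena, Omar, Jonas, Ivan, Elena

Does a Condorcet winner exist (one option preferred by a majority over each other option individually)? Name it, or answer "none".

Omar

Omar vs Elena: 68–9 for Omar.
Omar vs Lena: 59–18 for Omar.
Omar vs Jonas: 68–9 for Omar.
Omar vs Ivan: 72–5 for Omar.
Omar beats every other option head-to-head.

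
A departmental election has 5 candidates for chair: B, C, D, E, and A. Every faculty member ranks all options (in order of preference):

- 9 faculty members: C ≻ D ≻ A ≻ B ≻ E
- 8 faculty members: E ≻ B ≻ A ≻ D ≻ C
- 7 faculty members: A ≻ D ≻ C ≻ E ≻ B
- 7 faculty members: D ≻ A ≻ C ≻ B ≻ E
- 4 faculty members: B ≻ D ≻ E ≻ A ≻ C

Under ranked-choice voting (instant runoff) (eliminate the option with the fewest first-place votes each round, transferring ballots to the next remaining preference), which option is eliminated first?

Round 1: B 4, C 9, D 7, E 8, A 7. Eliminate B.

B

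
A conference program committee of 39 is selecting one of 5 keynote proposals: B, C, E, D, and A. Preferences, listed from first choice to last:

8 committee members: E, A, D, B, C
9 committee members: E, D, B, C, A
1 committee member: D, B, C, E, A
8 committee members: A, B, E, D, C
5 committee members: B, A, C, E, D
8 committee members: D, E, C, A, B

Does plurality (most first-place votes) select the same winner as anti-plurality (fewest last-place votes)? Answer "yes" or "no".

yes

Plurality — first-place votes: B 5, C 0, E 17, D 9, A 8. Winner: E.
Anti-plurality — last-place votes: B 8, C 16, E 0, D 5, A 10. Winner: E.
The two methods agree.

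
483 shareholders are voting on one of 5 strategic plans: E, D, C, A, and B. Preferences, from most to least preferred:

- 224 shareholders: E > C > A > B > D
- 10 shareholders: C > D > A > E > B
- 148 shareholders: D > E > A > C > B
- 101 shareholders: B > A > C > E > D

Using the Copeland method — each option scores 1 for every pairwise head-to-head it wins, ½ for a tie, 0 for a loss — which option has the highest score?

E

E: beats D, C, A, and B → score 4.
D: loses to E, C, A, and B → score 0.
C: beats D and B; loses to E and A → score 2.
A: beats D, C, and B; loses to E → score 3.
B: beats D; loses to E, C, and A → score 1.
E has the best pairwise record.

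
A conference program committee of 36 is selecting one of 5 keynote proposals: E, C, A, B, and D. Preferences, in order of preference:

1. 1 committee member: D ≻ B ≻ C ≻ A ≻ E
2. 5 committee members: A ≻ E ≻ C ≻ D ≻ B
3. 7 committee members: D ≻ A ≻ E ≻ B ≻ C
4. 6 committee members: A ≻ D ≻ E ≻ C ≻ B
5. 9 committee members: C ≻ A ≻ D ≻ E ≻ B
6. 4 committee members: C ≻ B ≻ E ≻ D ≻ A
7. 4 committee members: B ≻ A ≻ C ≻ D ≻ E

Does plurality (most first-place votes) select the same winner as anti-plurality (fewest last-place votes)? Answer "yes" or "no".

Plurality — first-place votes: E 0, C 13, A 11, B 4, D 8. Winner: C.
Anti-plurality — last-place votes: E 5, C 7, A 4, B 20, D 0. Winner: D.
The two methods disagree.

no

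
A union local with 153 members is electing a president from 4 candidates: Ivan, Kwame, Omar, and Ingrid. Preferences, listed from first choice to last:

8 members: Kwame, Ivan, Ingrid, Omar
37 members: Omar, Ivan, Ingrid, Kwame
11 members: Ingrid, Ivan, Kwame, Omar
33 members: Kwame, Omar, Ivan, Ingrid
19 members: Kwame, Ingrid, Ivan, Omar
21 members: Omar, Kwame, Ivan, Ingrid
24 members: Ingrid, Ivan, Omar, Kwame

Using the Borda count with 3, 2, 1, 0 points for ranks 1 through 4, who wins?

Omar

Ivan: 8·2 + 37·2 + 11·2 + 33·1 + 19·1 + 21·1 + 24·2 = 233
Kwame: 8·3 + 37·0 + 11·1 + 33·3 + 19·3 + 21·2 + 24·0 = 233
Omar: 8·0 + 37·3 + 11·0 + 33·2 + 19·0 + 21·3 + 24·1 = 264
Ingrid: 8·1 + 37·1 + 11·3 + 33·0 + 19·2 + 21·0 + 24·3 = 188
Omar has the highest Borda score (264).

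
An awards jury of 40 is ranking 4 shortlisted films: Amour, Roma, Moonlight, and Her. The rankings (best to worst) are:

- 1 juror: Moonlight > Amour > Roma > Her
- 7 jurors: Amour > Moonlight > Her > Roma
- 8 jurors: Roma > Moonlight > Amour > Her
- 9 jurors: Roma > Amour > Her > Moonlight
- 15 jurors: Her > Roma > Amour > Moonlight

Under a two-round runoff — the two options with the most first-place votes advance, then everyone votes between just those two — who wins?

Round 1 first-place votes: Amour 7, Roma 17, Moonlight 1, Her 15.
Roma and Her advance.
Runoff: Roma is preferred to Her by 18 voters; Her by 22.
Her wins the runoff.

Her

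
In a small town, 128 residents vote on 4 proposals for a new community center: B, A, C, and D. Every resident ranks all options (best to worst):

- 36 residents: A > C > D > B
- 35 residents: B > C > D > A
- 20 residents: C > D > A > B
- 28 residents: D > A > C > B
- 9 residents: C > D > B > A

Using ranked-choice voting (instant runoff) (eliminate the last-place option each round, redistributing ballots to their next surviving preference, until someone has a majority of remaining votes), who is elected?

A

Round 1: B 35, A 36, C 29, D 28. Eliminate D.
Round 2: B 35, A 64, C 29. Eliminate C.
Round 3: B 44, A 84. A has a majority.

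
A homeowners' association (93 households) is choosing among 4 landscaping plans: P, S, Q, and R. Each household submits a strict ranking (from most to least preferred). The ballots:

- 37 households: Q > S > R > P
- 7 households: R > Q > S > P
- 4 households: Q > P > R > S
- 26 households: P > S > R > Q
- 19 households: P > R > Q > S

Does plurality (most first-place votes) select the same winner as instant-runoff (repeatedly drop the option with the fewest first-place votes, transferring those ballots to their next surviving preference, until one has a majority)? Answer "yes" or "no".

no

Plurality — first-place votes: P 45, S 0, Q 41, R 7. Winner: P.
Instant-runoff — R1 P 45, S 0, Q 41, R 7 (S out); R2 P 45, Q 41, R 7 (R out); R3 P 45, Q 48 (Q winner). Winner: Q.
The two methods disagree.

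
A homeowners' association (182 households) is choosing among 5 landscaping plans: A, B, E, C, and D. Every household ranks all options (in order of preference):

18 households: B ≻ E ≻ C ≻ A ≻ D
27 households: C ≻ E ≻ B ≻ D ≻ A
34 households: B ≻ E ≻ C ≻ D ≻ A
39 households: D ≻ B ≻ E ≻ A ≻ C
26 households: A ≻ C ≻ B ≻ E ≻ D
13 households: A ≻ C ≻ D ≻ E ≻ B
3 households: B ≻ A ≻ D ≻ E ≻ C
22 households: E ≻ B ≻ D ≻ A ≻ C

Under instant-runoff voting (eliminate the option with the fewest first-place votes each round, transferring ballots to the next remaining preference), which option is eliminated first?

Round 1: A 39, B 55, E 22, C 27, D 39. Eliminate E.

E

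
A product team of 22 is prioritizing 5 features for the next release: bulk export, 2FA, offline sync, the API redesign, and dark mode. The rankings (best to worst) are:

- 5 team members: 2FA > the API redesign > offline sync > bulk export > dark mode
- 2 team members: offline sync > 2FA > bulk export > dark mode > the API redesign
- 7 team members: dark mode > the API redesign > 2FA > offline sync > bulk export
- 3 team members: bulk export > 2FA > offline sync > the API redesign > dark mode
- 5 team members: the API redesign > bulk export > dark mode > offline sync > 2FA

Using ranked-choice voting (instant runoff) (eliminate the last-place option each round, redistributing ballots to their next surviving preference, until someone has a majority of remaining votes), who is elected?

dark mode

Round 1: bulk export 3, 2FA 5, offline sync 2, the API redesign 5, dark mode 7. Eliminate offline sync.
Round 2: bulk export 3, 2FA 7, the API redesign 5, dark mode 7. Eliminate bulk export.
Round 3: 2FA 10, the API redesign 5, dark mode 7. Eliminate the API redesign.
Round 4: 2FA 10, dark mode 12. Dark mode has a majority.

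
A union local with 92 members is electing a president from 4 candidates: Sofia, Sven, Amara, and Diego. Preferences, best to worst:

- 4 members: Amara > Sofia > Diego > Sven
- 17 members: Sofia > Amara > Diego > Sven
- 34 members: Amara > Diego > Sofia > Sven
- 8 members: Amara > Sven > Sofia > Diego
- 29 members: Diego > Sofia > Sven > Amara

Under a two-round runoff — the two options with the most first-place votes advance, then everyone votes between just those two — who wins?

Amara

Round 1 first-place votes: Sofia 17, Sven 0, Amara 46, Diego 29.
Amara and Diego advance.
Runoff: Amara is preferred to Diego by 63 voters; Diego by 29.
Amara wins the runoff.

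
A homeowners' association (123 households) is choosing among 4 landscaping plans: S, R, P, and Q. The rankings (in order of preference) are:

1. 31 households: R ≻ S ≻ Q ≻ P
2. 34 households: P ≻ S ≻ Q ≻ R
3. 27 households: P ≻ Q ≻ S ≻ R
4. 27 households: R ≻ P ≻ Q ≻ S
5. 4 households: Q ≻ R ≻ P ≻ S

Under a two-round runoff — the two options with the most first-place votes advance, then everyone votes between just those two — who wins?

R

Round 1 first-place votes: S 0, R 58, P 61, Q 4.
P and R advance.
Runoff: P is preferred to R by 61 voters; R by 62.
R wins the runoff.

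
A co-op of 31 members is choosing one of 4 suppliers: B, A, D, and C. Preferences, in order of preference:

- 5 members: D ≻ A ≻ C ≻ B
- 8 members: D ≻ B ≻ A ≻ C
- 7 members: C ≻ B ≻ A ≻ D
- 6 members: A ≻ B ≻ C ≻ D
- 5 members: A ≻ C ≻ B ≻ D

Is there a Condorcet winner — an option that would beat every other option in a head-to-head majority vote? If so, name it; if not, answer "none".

A

A vs B: 16–15 for A.
A vs D: 18–13 for A.
A vs C: 24–7 for A.
A beats every other option head-to-head.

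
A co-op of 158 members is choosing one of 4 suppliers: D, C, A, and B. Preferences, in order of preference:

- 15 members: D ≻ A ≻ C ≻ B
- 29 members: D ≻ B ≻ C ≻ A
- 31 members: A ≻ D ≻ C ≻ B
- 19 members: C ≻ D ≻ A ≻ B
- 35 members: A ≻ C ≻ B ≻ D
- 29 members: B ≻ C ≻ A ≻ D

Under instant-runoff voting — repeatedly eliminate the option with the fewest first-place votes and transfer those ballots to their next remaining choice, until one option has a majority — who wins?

A

Round 1: D 44, C 19, A 66, B 29. Eliminate C.
Round 2: D 63, A 66, B 29. Eliminate B.
Round 3: D 63, A 95. A has a majority.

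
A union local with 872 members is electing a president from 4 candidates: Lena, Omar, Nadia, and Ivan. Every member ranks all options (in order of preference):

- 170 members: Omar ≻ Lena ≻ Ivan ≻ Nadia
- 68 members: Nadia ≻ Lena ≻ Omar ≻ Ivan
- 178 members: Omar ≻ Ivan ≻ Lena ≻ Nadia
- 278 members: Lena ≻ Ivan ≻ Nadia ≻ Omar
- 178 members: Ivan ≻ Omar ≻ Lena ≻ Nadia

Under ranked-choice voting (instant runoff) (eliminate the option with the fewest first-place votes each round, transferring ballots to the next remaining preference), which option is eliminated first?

Nadia

Round 1: Lena 278, Omar 348, Nadia 68, Ivan 178. Eliminate Nadia.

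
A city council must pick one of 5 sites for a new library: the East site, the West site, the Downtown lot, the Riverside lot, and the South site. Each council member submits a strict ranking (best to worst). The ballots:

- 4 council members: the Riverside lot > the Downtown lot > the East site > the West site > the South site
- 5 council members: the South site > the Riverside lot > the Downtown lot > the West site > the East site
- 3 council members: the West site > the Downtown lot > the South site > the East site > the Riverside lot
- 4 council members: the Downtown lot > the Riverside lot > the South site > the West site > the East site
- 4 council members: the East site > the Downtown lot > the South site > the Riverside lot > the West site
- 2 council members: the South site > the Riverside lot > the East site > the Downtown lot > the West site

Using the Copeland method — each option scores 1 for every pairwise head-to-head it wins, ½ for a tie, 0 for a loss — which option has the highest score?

the Downtown lot

the East site: loses to the West site, the Downtown lot, the Riverside lot, and the South site → score 0.
the West site: beats the East site; loses to the Downtown lot, the Riverside lot, and the South site → score 1.
the Downtown lot: beats the East site, the West site, and the South site; ties the Riverside lot → score 3.5.
the Riverside lot: beats the East site and the West site; ties the Downtown lot; loses to the South site → score 2.5.
the South site: beats the East site, the West site, and the Riverside lot; loses to the Downtown lot → score 3.
the Downtown lot has the best pairwise record.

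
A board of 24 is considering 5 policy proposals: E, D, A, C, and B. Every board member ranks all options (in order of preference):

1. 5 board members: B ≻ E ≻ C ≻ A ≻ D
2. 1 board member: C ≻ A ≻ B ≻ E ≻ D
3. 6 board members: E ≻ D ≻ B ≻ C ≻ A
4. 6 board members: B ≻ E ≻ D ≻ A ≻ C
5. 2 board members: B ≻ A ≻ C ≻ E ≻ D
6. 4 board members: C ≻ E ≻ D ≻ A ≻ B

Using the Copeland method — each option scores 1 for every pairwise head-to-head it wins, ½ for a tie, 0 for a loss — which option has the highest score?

E: beats D, A, and C; loses to B → score 3.
D: beats A; ties C; loses to E and B → score 1.5.
A: loses to E, D, C, and B → score 0.
C: beats A; ties D; loses to E and B → score 1.5.
B: beats E, D, A, and C → score 4.
B has the best pairwise record.

B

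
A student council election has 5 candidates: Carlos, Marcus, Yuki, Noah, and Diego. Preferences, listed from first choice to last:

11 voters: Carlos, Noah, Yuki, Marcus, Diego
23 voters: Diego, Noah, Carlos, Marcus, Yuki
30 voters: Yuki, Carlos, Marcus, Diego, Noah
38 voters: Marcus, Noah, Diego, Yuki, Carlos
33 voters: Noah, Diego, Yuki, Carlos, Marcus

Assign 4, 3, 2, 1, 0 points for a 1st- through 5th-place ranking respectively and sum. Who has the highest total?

Carlos: 11·4 + 23·2 + 30·3 + 38·0 + 33·1 = 213
Marcus: 11·1 + 23·1 + 30·2 + 38·4 + 33·0 = 246
Yuki: 11·2 + 23·0 + 30·4 + 38·1 + 33·2 = 246
Noah: 11·3 + 23·3 + 30·0 + 38·3 + 33·4 = 348
Diego: 11·0 + 23·4 + 30·1 + 38·2 + 33·3 = 297
Noah has the highest Borda score (348).

Noah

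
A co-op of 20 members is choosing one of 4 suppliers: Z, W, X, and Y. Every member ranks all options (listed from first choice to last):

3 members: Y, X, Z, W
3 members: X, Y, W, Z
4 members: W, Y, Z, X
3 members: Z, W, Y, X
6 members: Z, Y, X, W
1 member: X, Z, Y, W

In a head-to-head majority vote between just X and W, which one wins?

X

Voters preferring X to W: 13; preferring W to X: 7.
X wins the head-to-head.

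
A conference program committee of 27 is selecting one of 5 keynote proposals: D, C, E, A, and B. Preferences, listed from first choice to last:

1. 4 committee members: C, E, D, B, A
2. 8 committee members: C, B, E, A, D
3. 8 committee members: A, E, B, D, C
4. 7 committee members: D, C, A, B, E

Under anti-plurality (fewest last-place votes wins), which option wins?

B

Last-place votes: D 8, C 8, E 7, A 4, B 0.
B is ranked last by the fewest voters, so B wins.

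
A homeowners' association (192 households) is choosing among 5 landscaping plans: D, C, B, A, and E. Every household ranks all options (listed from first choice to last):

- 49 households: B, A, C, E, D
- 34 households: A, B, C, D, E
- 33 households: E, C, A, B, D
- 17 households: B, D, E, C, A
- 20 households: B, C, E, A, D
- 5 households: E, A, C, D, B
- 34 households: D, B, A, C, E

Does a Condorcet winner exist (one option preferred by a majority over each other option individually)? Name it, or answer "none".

B

B vs D: 153–39 for B.
B vs C: 154–38 for B.
B vs A: 120–72 for B.
B vs E: 154–38 for B.
B beats every other option head-to-head.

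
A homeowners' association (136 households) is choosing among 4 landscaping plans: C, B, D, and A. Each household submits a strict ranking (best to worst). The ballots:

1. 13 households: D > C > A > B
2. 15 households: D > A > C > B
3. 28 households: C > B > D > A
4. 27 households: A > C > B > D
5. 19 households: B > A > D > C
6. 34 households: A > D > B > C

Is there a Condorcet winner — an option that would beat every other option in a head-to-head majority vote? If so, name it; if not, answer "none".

A vs C: 95–41 for A.
A vs B: 89–47 for A.
A vs D: 80–56 for A.
A beats every other option head-to-head.

A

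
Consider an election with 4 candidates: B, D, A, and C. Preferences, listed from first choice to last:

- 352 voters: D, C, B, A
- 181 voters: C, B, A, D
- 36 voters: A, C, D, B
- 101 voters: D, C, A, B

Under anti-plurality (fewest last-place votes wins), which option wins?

C

Last-place votes: B 137, D 181, A 352, C 0.
C is ranked last by the fewest voters, so C wins.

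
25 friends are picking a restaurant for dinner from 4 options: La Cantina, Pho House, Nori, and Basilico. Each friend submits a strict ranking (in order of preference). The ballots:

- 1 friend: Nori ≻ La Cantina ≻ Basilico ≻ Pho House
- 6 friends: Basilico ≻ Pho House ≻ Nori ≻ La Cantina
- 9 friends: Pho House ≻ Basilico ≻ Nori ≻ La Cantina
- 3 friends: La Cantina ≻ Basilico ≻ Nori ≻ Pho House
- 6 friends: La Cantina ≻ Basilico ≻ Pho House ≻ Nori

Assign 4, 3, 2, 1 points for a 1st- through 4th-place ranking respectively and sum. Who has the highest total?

La Cantina: 1·3 + 6·1 + 9·1 + 3·4 + 6·4 = 54
Pho House: 1·1 + 6·3 + 9·4 + 3·1 + 6·2 = 70
Nori: 1·4 + 6·2 + 9·2 + 3·2 + 6·1 = 46
Basilico: 1·2 + 6·4 + 9·3 + 3·3 + 6·3 = 80
Basilico has the highest Borda score (80).

Basilico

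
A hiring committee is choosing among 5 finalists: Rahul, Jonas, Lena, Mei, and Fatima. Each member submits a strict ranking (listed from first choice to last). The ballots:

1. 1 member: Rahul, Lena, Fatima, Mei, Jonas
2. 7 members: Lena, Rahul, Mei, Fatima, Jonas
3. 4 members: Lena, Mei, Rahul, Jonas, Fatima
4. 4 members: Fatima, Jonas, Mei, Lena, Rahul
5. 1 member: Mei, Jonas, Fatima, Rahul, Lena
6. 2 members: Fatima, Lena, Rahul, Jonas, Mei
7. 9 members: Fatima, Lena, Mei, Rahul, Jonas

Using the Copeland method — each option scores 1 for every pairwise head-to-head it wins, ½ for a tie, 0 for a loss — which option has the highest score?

Rahul: beats Jonas; loses to Lena, Mei, and Fatima → score 1.
Jonas: loses to Rahul, Lena, Mei, and Fatima → score 0.
Lena: beats Rahul, Jonas, and Mei; loses to Fatima → score 3.
Mei: beats Rahul and Jonas; loses to Lena and Fatima → score 2.
Fatima: beats Rahul, Jonas, Lena, and Mei → score 4.
Fatima has the best pairwise record.

Fatima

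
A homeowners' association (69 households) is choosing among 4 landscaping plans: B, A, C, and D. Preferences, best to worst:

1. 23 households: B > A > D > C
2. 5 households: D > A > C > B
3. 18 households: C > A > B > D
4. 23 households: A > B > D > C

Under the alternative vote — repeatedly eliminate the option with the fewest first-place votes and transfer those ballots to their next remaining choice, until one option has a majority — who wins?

A

Round 1: B 23, A 23, C 18, D 5. Eliminate D.
Round 2: B 23, A 28, C 18. Eliminate C.
Round 3: B 23, A 46. A has a majority.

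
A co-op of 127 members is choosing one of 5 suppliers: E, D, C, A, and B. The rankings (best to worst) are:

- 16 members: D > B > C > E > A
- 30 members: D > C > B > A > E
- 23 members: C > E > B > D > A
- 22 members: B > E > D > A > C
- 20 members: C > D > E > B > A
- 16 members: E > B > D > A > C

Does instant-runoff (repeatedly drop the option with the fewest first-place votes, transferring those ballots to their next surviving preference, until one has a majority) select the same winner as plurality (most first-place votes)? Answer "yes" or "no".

yes

Instant-runoff — R1 E 16, D 46, C 43, A 0, B 22 (A out); R2 E 16, D 46, C 43, B 22 (E out); R3 D 46, C 43, B 38 (B out); R4 D 84, C 43 (D winner). Winner: D.
Plurality — first-place votes: E 16, D 46, C 43, A 0, B 22. Winner: D.
The two methods agree.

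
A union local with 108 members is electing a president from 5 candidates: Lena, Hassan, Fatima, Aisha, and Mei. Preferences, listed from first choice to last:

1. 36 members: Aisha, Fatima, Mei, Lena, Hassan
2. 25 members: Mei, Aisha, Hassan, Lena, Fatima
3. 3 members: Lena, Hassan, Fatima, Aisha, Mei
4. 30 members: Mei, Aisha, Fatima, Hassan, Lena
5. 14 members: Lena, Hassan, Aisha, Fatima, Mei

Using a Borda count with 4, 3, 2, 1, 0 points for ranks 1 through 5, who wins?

Lena: 36·1 + 25·1 + 3·4 + 30·0 + 14·4 = 129
Hassan: 36·0 + 25·2 + 3·3 + 30·1 + 14·3 = 131
Fatima: 36·3 + 25·0 + 3·2 + 30·2 + 14·1 = 188
Aisha: 36·4 + 25·3 + 3·1 + 30·3 + 14·2 = 340
Mei: 36·2 + 25·4 + 3·0 + 30·4 + 14·0 = 292
Aisha has the highest Borda score (340).

Aisha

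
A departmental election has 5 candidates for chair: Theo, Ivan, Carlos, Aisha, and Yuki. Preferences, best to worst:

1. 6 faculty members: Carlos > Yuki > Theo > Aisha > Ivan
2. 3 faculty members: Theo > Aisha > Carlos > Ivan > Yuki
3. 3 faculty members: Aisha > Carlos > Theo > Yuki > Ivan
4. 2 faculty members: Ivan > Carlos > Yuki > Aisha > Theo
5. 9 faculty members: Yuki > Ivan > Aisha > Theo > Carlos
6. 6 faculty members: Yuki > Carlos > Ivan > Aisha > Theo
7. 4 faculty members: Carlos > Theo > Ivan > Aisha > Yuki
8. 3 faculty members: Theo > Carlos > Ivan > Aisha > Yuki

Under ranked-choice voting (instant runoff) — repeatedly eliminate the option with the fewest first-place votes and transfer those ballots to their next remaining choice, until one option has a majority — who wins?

Round 1: Theo 6, Ivan 2, Carlos 10, Aisha 3, Yuki 15. Eliminate Ivan.
Round 2: Theo 6, Carlos 12, Aisha 3, Yuki 15. Eliminate Aisha.
Round 3: Theo 6, Carlos 15, Yuki 15. Eliminate Theo.
Round 4: Carlos 21, Yuki 15. Carlos has a majority.

Carlos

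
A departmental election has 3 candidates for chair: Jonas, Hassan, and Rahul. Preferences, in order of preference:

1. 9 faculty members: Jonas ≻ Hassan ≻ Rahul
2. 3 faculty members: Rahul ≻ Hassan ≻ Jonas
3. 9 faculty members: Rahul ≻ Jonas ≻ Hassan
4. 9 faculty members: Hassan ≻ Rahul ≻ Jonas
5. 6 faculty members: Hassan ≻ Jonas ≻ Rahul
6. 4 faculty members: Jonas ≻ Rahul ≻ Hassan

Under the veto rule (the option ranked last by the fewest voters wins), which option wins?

Last-place votes: Jonas 12, Hassan 13, Rahul 15.
Jonas is ranked last by the fewest voters, so Jonas wins.

Jonas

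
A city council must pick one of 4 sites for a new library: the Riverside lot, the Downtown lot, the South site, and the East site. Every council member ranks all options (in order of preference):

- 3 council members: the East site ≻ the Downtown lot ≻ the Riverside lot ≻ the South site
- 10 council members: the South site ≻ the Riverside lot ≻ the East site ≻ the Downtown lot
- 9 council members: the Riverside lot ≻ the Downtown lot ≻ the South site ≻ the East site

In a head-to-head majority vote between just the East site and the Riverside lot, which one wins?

Voters preferring the East site to the Riverside lot: 3; preferring the Riverside lot to the East site: 19.
the Riverside lot wins the head-to-head.

the Riverside lot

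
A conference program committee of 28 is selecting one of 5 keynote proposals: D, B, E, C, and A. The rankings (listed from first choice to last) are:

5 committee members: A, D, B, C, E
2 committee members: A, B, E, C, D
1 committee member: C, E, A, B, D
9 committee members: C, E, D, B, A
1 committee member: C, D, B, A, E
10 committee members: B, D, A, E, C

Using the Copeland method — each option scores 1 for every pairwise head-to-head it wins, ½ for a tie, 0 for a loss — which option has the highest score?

D: beats B, E, C, and A → score 4.
B: beats E, C, and A; loses to D → score 3.
E: loses to D, B, C, and A → score 0.
C: beats E; loses to D, B, and A → score 1.
A: beats E and C; loses to D and B → score 2.
D has the best pairwise record.

D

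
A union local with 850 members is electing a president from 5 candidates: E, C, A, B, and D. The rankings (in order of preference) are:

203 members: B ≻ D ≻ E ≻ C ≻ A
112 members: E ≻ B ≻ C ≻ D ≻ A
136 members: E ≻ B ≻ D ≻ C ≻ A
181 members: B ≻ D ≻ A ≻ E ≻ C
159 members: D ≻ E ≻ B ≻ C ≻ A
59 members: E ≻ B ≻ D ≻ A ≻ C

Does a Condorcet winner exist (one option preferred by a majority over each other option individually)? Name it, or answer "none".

none

Checking pairwise contests:
D beats E 543–307.
E beats C 850–0.
E beats A 669–181.
E beats B 466–384.
B beats D 691–159.
Every option loses at least one head-to-head, so there is no Condorcet winner.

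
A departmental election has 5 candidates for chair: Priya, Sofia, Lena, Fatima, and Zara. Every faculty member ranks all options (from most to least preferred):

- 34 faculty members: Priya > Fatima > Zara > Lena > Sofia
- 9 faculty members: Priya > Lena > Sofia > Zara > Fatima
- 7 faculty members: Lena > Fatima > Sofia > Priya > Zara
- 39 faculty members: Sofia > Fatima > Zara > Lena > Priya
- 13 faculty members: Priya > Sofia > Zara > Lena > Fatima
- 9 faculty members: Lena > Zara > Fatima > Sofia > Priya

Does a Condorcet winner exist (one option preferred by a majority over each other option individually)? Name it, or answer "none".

Priya

Priya vs Sofia: 56–55 for Priya.
Priya vs Lena: 56–55 for Priya.
Priya vs Fatima: 56–55 for Priya.
Priya vs Zara: 63–48 for Priya.
Priya beats every other option head-to-head.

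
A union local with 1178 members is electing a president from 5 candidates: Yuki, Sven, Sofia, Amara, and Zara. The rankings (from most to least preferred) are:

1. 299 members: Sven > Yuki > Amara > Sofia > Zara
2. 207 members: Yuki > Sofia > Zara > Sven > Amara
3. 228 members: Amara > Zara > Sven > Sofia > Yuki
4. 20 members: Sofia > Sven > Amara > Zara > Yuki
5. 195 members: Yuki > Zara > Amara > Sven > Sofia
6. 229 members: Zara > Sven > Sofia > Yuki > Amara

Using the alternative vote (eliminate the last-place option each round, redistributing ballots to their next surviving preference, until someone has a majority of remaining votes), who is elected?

Yuki

Round 1: Yuki 402, Sven 299, Sofia 20, Amara 228, Zara 229. Eliminate Sofia.
Round 2: Yuki 402, Sven 319, Amara 228, Zara 229. Eliminate Amara.
Round 3: Yuki 402, Sven 319, Zara 457. Eliminate Sven.
Round 4: Yuki 701, Zara 477. Yuki has a majority.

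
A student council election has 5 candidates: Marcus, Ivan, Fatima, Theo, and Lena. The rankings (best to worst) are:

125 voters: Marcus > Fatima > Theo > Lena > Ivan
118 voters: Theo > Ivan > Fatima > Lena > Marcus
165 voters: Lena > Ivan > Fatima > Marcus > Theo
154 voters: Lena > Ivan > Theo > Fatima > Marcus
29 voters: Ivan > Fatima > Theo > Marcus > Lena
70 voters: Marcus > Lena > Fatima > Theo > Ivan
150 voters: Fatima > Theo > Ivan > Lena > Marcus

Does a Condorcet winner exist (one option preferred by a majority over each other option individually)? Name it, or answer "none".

Checking pairwise contests:
Ivan beats Marcus 616–195.
Theo beats Ivan 463–348.
Ivan beats Fatima 466–345.
Fatima beats Theo 539–272.
Fatima beats Lena 422–389.
Every option loses at least one head-to-head, so there is no Condorcet winner.

none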